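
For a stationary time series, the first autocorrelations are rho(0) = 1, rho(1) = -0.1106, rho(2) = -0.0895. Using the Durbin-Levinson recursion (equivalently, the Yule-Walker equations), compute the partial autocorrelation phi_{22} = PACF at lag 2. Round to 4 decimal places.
\phi_{22} = -0.1030

The PACF at lag k is phi_{kk}, the last component of the solution
to the Yule-Walker system G_k phi = r_k where
  (G_k)_{ij} = rho(|i - j|), (r_k)_i = rho(i), i,j = 1..k.
Equivalently, Durbin-Levinson gives phi_{kk} iteratively:
  phi_{11} = rho(1)
  phi_{kk} = [rho(k) - sum_{j=1..k-1} phi_{k-1,j} rho(k-j)]
            / [1 - sum_{j=1..k-1} phi_{k-1,j} rho(j)],
  phi_{k,j} = phi_{k-1,j} - phi_{kk} phi_{k-1,k-j},  j = 1..k-1.
Step k = 1:
  phi_11 = rho(1) = -0.1106.
Step k = 2:
  phi_22 = [rho(2) - phi_11 rho(1)] / [1 - phi_11 rho(1)] = [-0.0895 - (-0.1106)(-0.1106)] / [1 - (-0.1106)(-0.1106)]
         = -0.10173236 / 0.98776764 = -0.103.
Therefore phi_{22} = -0.1030.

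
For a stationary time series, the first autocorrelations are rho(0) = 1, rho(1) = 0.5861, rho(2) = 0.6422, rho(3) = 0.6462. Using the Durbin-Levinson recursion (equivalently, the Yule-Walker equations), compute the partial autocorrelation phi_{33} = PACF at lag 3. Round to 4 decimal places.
\phi_{33} = 0.3350

The PACF at lag k is phi_{kk}, the last component of the solution
to the Yule-Walker system G_k phi = r_k where
  (G_k)_{ij} = rho(|i - j|), (r_k)_i = rho(i), i,j = 1..k.
Equivalently, Durbin-Levinson gives phi_{kk} iteratively:
  phi_{11} = rho(1)
  phi_{kk} = [rho(k) - sum_{j=1..k-1} phi_{k-1,j} rho(k-j)]
            / [1 - sum_{j=1..k-1} phi_{k-1,j} rho(j)],
  phi_{k,j} = phi_{k-1,j} - phi_{kk} phi_{k-1,k-j},  j = 1..k-1.
Step k = 1:
  phi_11 = rho(1) = 0.5861.
Step k = 2:
  phi_22 = [rho(2) - phi_11 rho(1)] / [1 - phi_11 rho(1)] = [0.6422 - (0.5861)(0.5861)] / [1 - (0.5861)(0.5861)]
         = 0.29868679 / 0.65648679 = 0.454978.
  Update: phi_21 = phi_11 - phi_22 phi_11 = 0.5861 - (0.454978)(0.5861) = 0.319438.
Step k = 3:
  phi_33 = [rho(3) - phi_21 rho(2) - phi_22 rho(1)] / [1 - phi_21 rho(1) - phi_22 rho(2)]
    numerator   = 0.6462 - (0.319438)(0.6422) - (0.454978)(0.5861) = 0.17439478
    denominator = 1 - (0.319438)(0.5861) - (0.454978)(0.6422) = 0.52059099
  phi_33 = 0.17439478 / 0.52059099 = 0.335.
Therefore phi_{33} = 0.3350.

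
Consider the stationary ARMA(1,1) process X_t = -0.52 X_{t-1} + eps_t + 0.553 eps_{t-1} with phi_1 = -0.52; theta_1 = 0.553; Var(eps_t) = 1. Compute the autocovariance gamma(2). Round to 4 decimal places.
\gamma(2) = -0.0168

Multiply the model equation by X_{t-k} and take expectations. With theta_0 = psi_0 = 1 and psi_j the MA(infinity) weights, this gives
  gamma(k) - sum_i phi_i gamma(k-i) = c_k,
  c_k = sigma^2 * sum_{j=k..q} theta_j psi_{j-k}   (c_k = 0 for k > q),
using gamma(-m) = gamma(m).
psi-weights needed (psi_j = theta_j + sum_i phi_i psi_{j-i}):
  psi_1 = theta_1 + phi_1 = 0.553 + (-0.52) = 0.033
Right-hand sides:
  c_0 = sigma^2 (1 + theta_1 psi_1) = 1 * (1 + (0.553)(0.033)) = 1 * 1.018249 = 1.018249
  c_1 = sigma^2 theta_1 = 1 * (0.553) = 0.553
  c_2 = 0
Equations for k = 0 and k = 1 (AR order 1):
  gamma(0) = phi_1 gamma(1) + c_0
  gamma(1) = phi_1 gamma(0) + c_1
Substituting the second into the first: gamma(0) (1 - phi_1^2) = c_0 + phi_1 c_1, so
  gamma(0) = (c_0 + phi_1 c_1) / (1 - phi_1^2) = (1.018249 + (-0.52)(0.553)) / (1 - (-0.52)^2) = 0.730689 / 0.7296 = 1.001493.
  gamma(1) = phi_1 gamma(0) + c_1 = (-0.52)(1.001493) + (0.553) = 0.032224.
For k = 2 (> q): gamma(2) = phi_1 gamma(1) = (-0.52)(0.032224) = -0.016756.
Therefore gamma(2) = -0.0168 (to 4 decimal places).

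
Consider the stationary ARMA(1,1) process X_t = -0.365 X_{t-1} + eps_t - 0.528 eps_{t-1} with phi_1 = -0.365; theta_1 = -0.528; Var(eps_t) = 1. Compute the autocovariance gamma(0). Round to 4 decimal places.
\gamma(0) = 1.9200

Multiply the model equation by X_{t-k} and take expectations. With theta_0 = psi_0 = 1 and psi_j the MA(infinity) weights, this gives
  gamma(k) - sum_i phi_i gamma(k-i) = c_k,
  c_k = sigma^2 * sum_{j=k..q} theta_j psi_{j-k}   (c_k = 0 for k > q),
using gamma(-m) = gamma(m).
psi-weights needed (psi_j = theta_j + sum_i phi_i psi_{j-i}):
  psi_1 = theta_1 + phi_1 = -0.528 + (-0.365) = -0.893
Right-hand sides:
  c_0 = sigma^2 (1 + theta_1 psi_1) = 1 * (1 + (-0.528)(-0.893)) = 1 * 1.471504 = 1.471504
  c_1 = sigma^2 theta_1 = 1 * (-0.528) = -0.528
  c_2 = 0
Equations for k = 0 and k = 1 (AR order 1):
  gamma(0) = phi_1 gamma(1) + c_0
  gamma(1) = phi_1 gamma(0) + c_1
Substituting the second into the first: gamma(0) (1 - phi_1^2) = c_0 + phi_1 c_1, so
  gamma(0) = (c_0 + phi_1 c_1) / (1 - phi_1^2) = (1.471504 + (-0.365)(-0.528)) / (1 - (-0.365)^2) = 1.664224 / 0.866775 = 1.920018.
Therefore gamma(0) = 1.9200 (to 4 decimal places).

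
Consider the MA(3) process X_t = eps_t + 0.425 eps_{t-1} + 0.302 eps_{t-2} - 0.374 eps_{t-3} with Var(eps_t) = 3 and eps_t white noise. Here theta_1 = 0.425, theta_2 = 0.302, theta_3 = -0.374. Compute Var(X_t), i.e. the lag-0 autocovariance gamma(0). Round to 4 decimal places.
\gamma(0) = 4.2351

For an MA(q) process X_t = eps_t + sum_i theta_i eps_{t-i} with
Var(eps_t) = sigma^2, the variance is
  gamma(0) = sigma^2 * (1 + sum_i theta_i^2).
  sum_i theta_i^2 = (0.425)^2 + (0.302)^2 + (-0.374)^2 = 0.180625 + 0.091204 + 0.139876 = 0.411705.
  gamma(0) = 3 * (1 + 0.411705) = 3 * 1.411705 = 4.235115, which rounds to 4.2351.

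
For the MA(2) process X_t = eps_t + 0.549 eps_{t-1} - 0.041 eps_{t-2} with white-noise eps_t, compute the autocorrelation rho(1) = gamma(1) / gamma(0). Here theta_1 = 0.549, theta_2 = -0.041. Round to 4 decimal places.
\rho(1) = 0.4040

For an MA(q) process with theta_0 = 1, the autocovariance is
  gamma(k) = sigma^2 * sum_{i=0..q-k} theta_i * theta_{i+k},
and rho(k) = gamma(k) / gamma(0). Sigma^2 cancels.
  numerator   = (1)*(0.549) + (0.549)*(-0.041) = 0.526491.
  denominator = (1)^2 + (0.549)^2 + (-0.041)^2 = 1.303082.
  rho(1) = 0.526491 / 1.303082 = 0.4040.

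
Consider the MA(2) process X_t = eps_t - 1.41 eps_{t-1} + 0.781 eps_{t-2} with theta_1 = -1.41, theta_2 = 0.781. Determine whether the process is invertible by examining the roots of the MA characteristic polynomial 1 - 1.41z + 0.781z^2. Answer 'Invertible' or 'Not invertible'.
\text{Invertible}

The MA(q) characteristic polynomial is P(z) = 1 - 1.41z + 0.781z^2.
Invertibility requires all roots to lie outside the unit circle, i.e. |z| > 1 for every root.
Set 1 + (-1.41) z + (0.781) z^2 = 0, i.e. a z^2 + b z + c = 0 with a = 0.781, b = -1.41, c = 1.
Discriminant D = b^2 - 4ac = (-1.41)^2 - 4*(0.781)*1 = 1.9881 - (3.124) = -1.1359.
D < 0, so the roots are the complex-conjugate pair z = (-b +/- i sqrt(-D)) / (2a) = 0.9027 +/- 0.6823i.
For a conjugate pair |z|^2 = z * conj(z) = (product of roots) = c/a = 1/(0.781) = 1.28041, so |z| = sqrt(1.28041) = 1.1316 for both roots.
Moduli of all roots: 1.1316, 1.1316.
All moduli strictly greater than 1? Yes.
Verdict: Invertible.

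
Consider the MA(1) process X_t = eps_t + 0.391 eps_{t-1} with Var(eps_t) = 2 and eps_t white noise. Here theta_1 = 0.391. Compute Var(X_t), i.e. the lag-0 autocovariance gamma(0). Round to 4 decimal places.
\gamma(0) = 2.3058

For an MA(q) process X_t = eps_t + sum_i theta_i eps_{t-i} with
Var(eps_t) = sigma^2, the variance is
  gamma(0) = sigma^2 * (1 + sum_i theta_i^2).
  sum_i theta_i^2 = (0.391)^2 = 0.152881.
  gamma(0) = 2 * (1 + 0.152881) = 2 * 1.152881 = 2.305762, which rounds to 2.3058.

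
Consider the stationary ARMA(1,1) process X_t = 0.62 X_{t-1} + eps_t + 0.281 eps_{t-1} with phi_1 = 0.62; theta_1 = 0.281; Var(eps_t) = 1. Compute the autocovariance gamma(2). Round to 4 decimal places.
\gamma(2) = 1.0655

Multiply the model equation by X_{t-k} and take expectations. With theta_0 = psi_0 = 1 and psi_j the MA(infinity) weights, this gives
  gamma(k) - sum_i phi_i gamma(k-i) = c_k,
  c_k = sigma^2 * sum_{j=k..q} theta_j psi_{j-k}   (c_k = 0 for k > q),
using gamma(-m) = gamma(m).
psi-weights needed (psi_j = theta_j + sum_i phi_i psi_{j-i}):
  psi_1 = theta_1 + phi_1 = 0.281 + (0.62) = 0.901
Right-hand sides:
  c_0 = sigma^2 (1 + theta_1 psi_1) = 1 * (1 + (0.281)(0.901)) = 1 * 1.253181 = 1.253181
  c_1 = sigma^2 theta_1 = 1 * (0.281) = 0.281
  c_2 = 0
Equations for k = 0 and k = 1 (AR order 1):
  gamma(0) = phi_1 gamma(1) + c_0
  gamma(1) = phi_1 gamma(0) + c_1
Substituting the second into the first: gamma(0) (1 - phi_1^2) = c_0 + phi_1 c_1, so
  gamma(0) = (c_0 + phi_1 c_1) / (1 - phi_1^2) = (1.253181 + (0.62)(0.281)) / (1 - (0.62)^2) = 1.427401 / 0.6156 = 2.318715.
  gamma(1) = phi_1 gamma(0) + c_1 = (0.62)(2.318715) + (0.281) = 1.718603.
For k = 2 (> q): gamma(2) = phi_1 gamma(1) = (0.62)(1.718603) = 1.065534.
Therefore gamma(2) = 1.0655 (to 4 decimal places).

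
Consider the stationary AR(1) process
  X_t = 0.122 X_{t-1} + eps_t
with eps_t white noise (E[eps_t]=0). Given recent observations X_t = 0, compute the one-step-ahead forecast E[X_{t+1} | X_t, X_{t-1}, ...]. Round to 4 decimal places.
E[X_{t+1} \mid \mathcal F_t] = 0.0000

For an AR(p) model X_t = c + sum_i phi_i X_{t-i} + eps_t, the
one-step-ahead conditional mean is
  E[X_{t+1} | X_t, ...] = c + sum_i phi_i X_{t+1-i}.
Substitute known values:
  E[X_{t+1} | ...] = (0.122) * (0)
                   = 0.0000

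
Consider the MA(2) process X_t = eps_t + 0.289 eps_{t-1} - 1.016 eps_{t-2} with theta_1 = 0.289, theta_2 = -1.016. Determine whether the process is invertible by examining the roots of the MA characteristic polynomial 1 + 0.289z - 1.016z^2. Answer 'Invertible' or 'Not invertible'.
\text{Not invertible}

The MA(q) characteristic polynomial is P(z) = 1 + 0.289z - 1.016z^2.
Invertibility requires all roots to lie outside the unit circle, i.e. |z| > 1 for every root.
Set 1 + (0.289) z + (-1.016) z^2 = 0, i.e. a z^2 + b z + c = 0 with a = -1.016, b = 0.289, c = 1.
Discriminant D = b^2 - 4ac = (0.289)^2 - 4*(-1.016)*1 = 0.083521 - (-4.064) = 4.147521.
D >= 0, so the roots are real: z = (-b +/- sqrt(D)) / (2a) = (-0.289 +/- 2.036546) / (-2.032).
  z_1 = (-0.289 + 2.036546) / (-2.032) = -0.86,   |z_1| = 0.86.
  z_2 = (-0.289 - 2.036546) / (-2.032) = 1.1445,   |z_2| = 1.1445.
Moduli of all roots: 0.8600, 1.1445.
All moduli strictly greater than 1? No.
Verdict: Not invertible.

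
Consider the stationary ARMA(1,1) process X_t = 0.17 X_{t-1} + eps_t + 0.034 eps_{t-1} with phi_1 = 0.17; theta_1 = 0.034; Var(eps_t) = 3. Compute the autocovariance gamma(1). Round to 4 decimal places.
\gamma(1) = 0.6339

Multiply the model equation by X_{t-k} and take expectations. With theta_0 = psi_0 = 1 and psi_j the MA(infinity) weights, this gives
  gamma(k) - sum_i phi_i gamma(k-i) = c_k,
  c_k = sigma^2 * sum_{j=k..q} theta_j psi_{j-k}   (c_k = 0 for k > q),
using gamma(-m) = gamma(m).
psi-weights needed (psi_j = theta_j + sum_i phi_i psi_{j-i}):
  psi_1 = theta_1 + phi_1 = 0.034 + (0.17) = 0.204
Right-hand sides:
  c_0 = sigma^2 (1 + theta_1 psi_1) = 3 * (1 + (0.034)(0.204)) = 3 * 1.006936 = 3.020808
  c_1 = sigma^2 theta_1 = 3 * (0.034) = 0.102
  c_2 = 0
Equations for k = 0 and k = 1 (AR order 1):
  gamma(0) = phi_1 gamma(1) + c_0
  gamma(1) = phi_1 gamma(0) + c_1
Substituting the second into the first: gamma(0) (1 - phi_1^2) = c_0 + phi_1 c_1, so
  gamma(0) = (c_0 + phi_1 c_1) / (1 - phi_1^2) = (3.020808 + (0.17)(0.102)) / (1 - (0.17)^2) = 3.038148 / 0.9711 = 3.128563.
  gamma(1) = phi_1 gamma(0) + c_1 = (0.17)(3.128563) + (0.102) = 0.633856.
Therefore gamma(1) = 0.6339 (to 4 decimal places).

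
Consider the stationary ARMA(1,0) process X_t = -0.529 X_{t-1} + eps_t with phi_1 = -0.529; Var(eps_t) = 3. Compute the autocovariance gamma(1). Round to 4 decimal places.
\gamma(1) = -2.2037

Multiply the model equation by X_{t-k} and take expectations. With theta_0 = psi_0 = 1 and psi_j the MA(infinity) weights, this gives
  gamma(k) - sum_i phi_i gamma(k-i) = c_k,
  c_k = sigma^2 * sum_{j=k..q} theta_j psi_{j-k}   (c_k = 0 for k > q),
using gamma(-m) = gamma(m).
Pure AR (q = 0): c_0 = sigma^2 = 3, c_k = 0 for k >= 1.
Equations for k = 0 and k = 1 (AR order 1):
  gamma(0) = phi_1 gamma(1) + c_0
  gamma(1) = phi_1 gamma(0) + c_1
Substituting the second into the first: gamma(0) (1 - phi_1^2) = c_0 + phi_1 c_1, so
  gamma(0) = c_0 / (1 - phi_1^2) = 3 / (1 - (-0.529)^2) = 3 / 0.720159 = 4.165747.
  gamma(1) = phi_1 gamma(0) = (-0.529)(4.165747) = -2.20368.
Therefore gamma(1) = -2.2037 (to 4 decimal places).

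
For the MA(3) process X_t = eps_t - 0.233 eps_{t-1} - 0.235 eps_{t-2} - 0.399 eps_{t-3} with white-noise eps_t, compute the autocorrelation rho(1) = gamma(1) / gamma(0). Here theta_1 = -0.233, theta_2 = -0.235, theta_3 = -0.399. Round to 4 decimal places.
\rho(1) = -0.0666

For an MA(q) process with theta_0 = 1, the autocovariance is
  gamma(k) = sigma^2 * sum_{i=0..q-k} theta_i * theta_{i+k},
and rho(k) = gamma(k) / gamma(0). Sigma^2 cancels.
  numerator   = (1)*(-0.233) + (-0.233)*(-0.235) + (-0.235)*(-0.399) = -0.08448.
  denominator = (1)^2 + (-0.233)^2 + (-0.235)^2 + (-0.399)^2 = 1.268715.
  rho(1) = -0.08448 / 1.268715 = -0.0666.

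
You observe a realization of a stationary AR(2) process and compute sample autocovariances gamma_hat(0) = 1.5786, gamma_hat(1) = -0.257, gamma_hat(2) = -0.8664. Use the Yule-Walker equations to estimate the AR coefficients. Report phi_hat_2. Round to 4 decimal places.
\hat\phi_{2} = -0.5910

The Yule-Walker equations for an AR(p) process read, in matrix form,
  Gamma_p phi = r_p,   with   (Gamma_p)_{ij} = gamma(|i - j|),
                       (r_p)_i = gamma(i),   i,j = 1..p.
Substitute the sample gammas (Toeplitz matrix and right-hand side of size 2):
  Gamma_p = [[1.5786, -0.257], [-0.257, 1.5786]]
  r_p     = [-0.257, -0.8664]
Written out:
  1.5786 phi_1 - 0.257 phi_2 = -0.257
  -0.257 phi_1 + 1.5786 phi_2 = -0.8664
Solve by Cramer's rule:
  det = gamma(0)^2 - gamma(1)^2 = (1.5786)^2 - (-0.257)^2 = 2.49197796 - 0.066049 = 2.42592896
  phi_hat_1 = [gamma(1) gamma(0) - gamma(1) gamma(2)] / det = [(-0.257)(1.5786) - (-0.257)(-0.8664)] / 2.42592896 = -0.628365 / 2.42592896 = -0.259
  phi_hat_2 = [gamma(0) gamma(2) - gamma(1)^2] / det = [(1.5786)(-0.8664) - (-0.257)^2] / 2.42592896 = -1.43374804 / 2.42592896 = -0.591
So phi_hat = [-0.2590, -0.5910].
Therefore phi_hat_2 = -0.5910.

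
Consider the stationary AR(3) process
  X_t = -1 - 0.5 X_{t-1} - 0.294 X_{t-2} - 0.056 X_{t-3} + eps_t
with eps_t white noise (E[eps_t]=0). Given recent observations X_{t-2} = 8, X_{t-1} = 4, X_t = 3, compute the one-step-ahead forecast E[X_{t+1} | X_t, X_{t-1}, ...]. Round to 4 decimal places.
E[X_{t+1} \mid \mathcal F_t] = -4.1240

For an AR(p) model X_t = c + sum_i phi_i X_{t-i} + eps_t, the
one-step-ahead conditional mean is
  E[X_{t+1} | X_t, ...] = c + sum_i phi_i X_{t+1-i}.
Substitute known values:
  E[X_{t+1} | ...] = -1 + (-0.5) * (3) + (-0.294) * (4) + (-0.056) * (8)
                   = -4.1240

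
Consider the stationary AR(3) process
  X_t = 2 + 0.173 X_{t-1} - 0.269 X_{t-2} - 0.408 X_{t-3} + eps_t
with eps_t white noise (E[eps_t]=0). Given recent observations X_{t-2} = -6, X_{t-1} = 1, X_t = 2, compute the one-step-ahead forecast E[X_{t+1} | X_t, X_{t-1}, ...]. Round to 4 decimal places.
E[X_{t+1} \mid \mathcal F_t] = 4.5250

For an AR(p) model X_t = c + sum_i phi_i X_{t-i} + eps_t, the
one-step-ahead conditional mean is
  E[X_{t+1} | X_t, ...] = c + sum_i phi_i X_{t+1-i}.
Substitute known values:
  E[X_{t+1} | ...] = 2 + (0.173) * (2) + (-0.269) * (1) + (-0.408) * (-6)
                   = 4.5250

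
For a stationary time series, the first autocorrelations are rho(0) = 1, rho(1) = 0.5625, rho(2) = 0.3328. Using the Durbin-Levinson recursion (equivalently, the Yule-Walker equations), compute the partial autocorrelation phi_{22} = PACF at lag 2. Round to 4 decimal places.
\phi_{22} = 0.0240

The PACF at lag k is phi_{kk}, the last component of the solution
to the Yule-Walker system G_k phi = r_k where
  (G_k)_{ij} = rho(|i - j|), (r_k)_i = rho(i), i,j = 1..k.
Equivalently, Durbin-Levinson gives phi_{kk} iteratively:
  phi_{11} = rho(1)
  phi_{kk} = [rho(k) - sum_{j=1..k-1} phi_{k-1,j} rho(k-j)]
            / [1 - sum_{j=1..k-1} phi_{k-1,j} rho(j)],
  phi_{k,j} = phi_{k-1,j} - phi_{kk} phi_{k-1,k-j},  j = 1..k-1.
Step k = 1:
  phi_11 = rho(1) = 0.5625.
Step k = 2:
  phi_22 = [rho(2) - phi_11 rho(1)] / [1 - phi_11 rho(1)] = [0.3328 - (0.5625)(0.5625)] / [1 - (0.5625)(0.5625)]
         = 0.01639375 / 0.68359375 = 0.024.
Therefore phi_{22} = 0.0240.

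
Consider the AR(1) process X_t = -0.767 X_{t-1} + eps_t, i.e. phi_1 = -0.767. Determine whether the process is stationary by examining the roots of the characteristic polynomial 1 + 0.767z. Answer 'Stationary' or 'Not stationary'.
\text{Stationary}

The AR(p) characteristic polynomial is P(z) = 1 + 0.767z.
Stationarity requires all roots to lie outside the unit circle, i.e. |z| > 1 for every root.
This is linear in z: 1 + (0.767) z = 0  =>  z = -1/(0.767) = -1.303781,  |z| = 1.303781.
Moduli of all roots: 1.3038.
All moduli strictly greater than 1? Yes.
Verdict: Stationary.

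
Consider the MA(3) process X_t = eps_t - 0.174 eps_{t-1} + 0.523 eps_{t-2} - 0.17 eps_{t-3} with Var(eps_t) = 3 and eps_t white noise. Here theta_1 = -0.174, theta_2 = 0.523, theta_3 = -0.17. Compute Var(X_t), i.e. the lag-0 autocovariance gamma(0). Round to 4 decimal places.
\gamma(0) = 3.9981

For an MA(q) process X_t = eps_t + sum_i theta_i eps_{t-i} with
Var(eps_t) = sigma^2, the variance is
  gamma(0) = sigma^2 * (1 + sum_i theta_i^2).
  sum_i theta_i^2 = (-0.174)^2 + (0.523)^2 + (-0.17)^2 = 0.030276 + 0.273529 + 0.0289 = 0.332705.
  gamma(0) = 3 * (1 + 0.332705) = 3 * 1.332705 = 3.998115, which rounds to 3.9981.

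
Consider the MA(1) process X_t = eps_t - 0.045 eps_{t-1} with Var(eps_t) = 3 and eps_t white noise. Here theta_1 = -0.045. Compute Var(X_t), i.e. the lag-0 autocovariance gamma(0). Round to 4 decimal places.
\gamma(0) = 3.0061

For an MA(q) process X_t = eps_t + sum_i theta_i eps_{t-i} with
Var(eps_t) = sigma^2, the variance is
  gamma(0) = sigma^2 * (1 + sum_i theta_i^2).
  sum_i theta_i^2 = (-0.045)^2 = 0.002025.
  gamma(0) = 3 * (1 + 0.002025) = 3 * 1.002025 = 3.006075, which rounds to 3.0061.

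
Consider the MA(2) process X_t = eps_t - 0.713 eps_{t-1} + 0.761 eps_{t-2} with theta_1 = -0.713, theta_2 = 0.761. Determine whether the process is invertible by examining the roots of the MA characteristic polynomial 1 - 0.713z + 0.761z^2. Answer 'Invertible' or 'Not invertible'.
\text{Invertible}

The MA(q) characteristic polynomial is P(z) = 1 - 0.713z + 0.761z^2.
Invertibility requires all roots to lie outside the unit circle, i.e. |z| > 1 for every root.
Set 1 + (-0.713) z + (0.761) z^2 = 0, i.e. a z^2 + b z + c = 0 with a = 0.761, b = -0.713, c = 1.
Discriminant D = b^2 - 4ac = (-0.713)^2 - 4*(0.761)*1 = 0.508369 - (3.044) = -2.535631.
D < 0, so the roots are the complex-conjugate pair z = (-b +/- i sqrt(-D)) / (2a) = 0.4685 +/- 1.0462i.
For a conjugate pair |z|^2 = z * conj(z) = (product of roots) = c/a = 1/(0.761) = 1.31406, so |z| = sqrt(1.31406) = 1.1463 for both roots.
Moduli of all roots: 1.1463, 1.1463.
All moduli strictly greater than 1? Yes.
Verdict: Invertible.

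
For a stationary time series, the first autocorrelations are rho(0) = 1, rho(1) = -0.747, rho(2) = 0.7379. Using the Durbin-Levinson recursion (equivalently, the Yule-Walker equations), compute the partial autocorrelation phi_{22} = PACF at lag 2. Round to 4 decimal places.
\phi_{22} = 0.4070

The PACF at lag k is phi_{kk}, the last component of the solution
to the Yule-Walker system G_k phi = r_k where
  (G_k)_{ij} = rho(|i - j|), (r_k)_i = rho(i), i,j = 1..k.
Equivalently, Durbin-Levinson gives phi_{kk} iteratively:
  phi_{11} = rho(1)
  phi_{kk} = [rho(k) - sum_{j=1..k-1} phi_{k-1,j} rho(k-j)]
            / [1 - sum_{j=1..k-1} phi_{k-1,j} rho(j)],
  phi_{k,j} = phi_{k-1,j} - phi_{kk} phi_{k-1,k-j},  j = 1..k-1.
Step k = 1:
  phi_11 = rho(1) = -0.747.
Step k = 2:
  phi_22 = [rho(2) - phi_11 rho(1)] / [1 - phi_11 rho(1)] = [0.7379 - (-0.747)(-0.747)] / [1 - (-0.747)(-0.747)]
         = 0.179891 / 0.441991 = 0.407.
Therefore phi_{22} = 0.4070.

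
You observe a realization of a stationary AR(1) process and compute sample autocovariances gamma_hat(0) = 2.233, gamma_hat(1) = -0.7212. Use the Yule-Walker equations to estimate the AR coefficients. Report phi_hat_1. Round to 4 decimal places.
\hat\phi_{1} = -0.3230

The Yule-Walker equations for an AR(p) process read, in matrix form,
  Gamma_p phi = r_p,   with   (Gamma_p)_{ij} = gamma(|i - j|),
                       (r_p)_i = gamma(i),   i,j = 1..p.
Substitute the sample gammas (Toeplitz matrix and right-hand side of size 1):
  Gamma_p = [[2.233]]
  r_p     = [-0.7212]
With p = 1 this is the single equation gamma(0) phi_1 = gamma(1):
  phi_hat_1 = gamma(1) / gamma(0) = -0.7212 / 2.233 = -0.3230.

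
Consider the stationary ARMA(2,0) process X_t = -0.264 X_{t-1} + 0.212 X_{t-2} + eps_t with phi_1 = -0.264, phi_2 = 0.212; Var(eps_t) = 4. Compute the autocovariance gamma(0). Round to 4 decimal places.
\gamma(0) = 4.7178

Multiply the model equation by X_{t-k} and take expectations. With theta_0 = psi_0 = 1 and psi_j the MA(infinity) weights, this gives
  gamma(k) - sum_i phi_i gamma(k-i) = c_k,
  c_k = sigma^2 * sum_{j=k..q} theta_j psi_{j-k}   (c_k = 0 for k > q),
using gamma(-m) = gamma(m).
Pure AR (q = 0): c_0 = sigma^2 = 4, c_k = 0 for k >= 1.
Equations for k = 0, 1, 2 (AR order 2, c_2 = 0):
  (E0) gamma(0) = phi_1 gamma(1) + phi_2 gamma(2) + c_0
  (E1) gamma(1) = phi_1 gamma(0) + phi_2 gamma(1) + c_1
  (E2) gamma(2) = phi_1 gamma(1) + phi_2 gamma(0)
From (E1): gamma(1) = A gamma(0) + B with
  A = phi_1 / (1 - phi_2) = -0.264 / 0.788 = -0.335025,   B = c_1 / (1 - phi_2) = 0 / 0.788 = 0.
Insert (E2) into (E0): gamma(0) (1 - phi_2^2) = phi_1 (1 + phi_2) gamma(1) + c_0.
  phi_1 (1 + phi_2) = (-0.264)(1.212) = -0.319968,   1 - phi_2^2 = 0.955056.
Replace gamma(1) by A gamma(0) + B and collect gamma(0):
  gamma(0) [0.955056 - (-0.319968)(-0.335025)] = c_0 = 4
  gamma(0) * 0.847859 = 4
  gamma(0) = 4 / 0.847859 = 4.717768.
Therefore gamma(0) = 4.7178 (to 4 decimal places).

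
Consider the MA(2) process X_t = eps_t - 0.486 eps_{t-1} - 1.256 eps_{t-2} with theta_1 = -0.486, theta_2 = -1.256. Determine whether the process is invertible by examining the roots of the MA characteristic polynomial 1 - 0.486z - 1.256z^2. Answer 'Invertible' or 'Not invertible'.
\text{Not invertible}

The MA(q) characteristic polynomial is P(z) = 1 - 0.486z - 1.256z^2.
Invertibility requires all roots to lie outside the unit circle, i.e. |z| > 1 for every root.
Set 1 + (-0.486) z + (-1.256) z^2 = 0, i.e. a z^2 + b z + c = 0 with a = -1.256, b = -0.486, c = 1.
Discriminant D = b^2 - 4ac = (-0.486)^2 - 4*(-1.256)*1 = 0.236196 - (-5.024) = 5.260196.
D >= 0, so the roots are real: z = (-b +/- sqrt(D)) / (2a) = (0.486 +/- 2.293512) / (-2.512).
  z_1 = (0.486 + 2.293512) / (-2.512) = -1.1065,   |z_1| = 1.1065.
  z_2 = (0.486 - 2.293512) / (-2.512) = 0.7196,   |z_2| = 0.7196.
Moduli of all roots: 1.1065, 0.7196.
All moduli strictly greater than 1? No.
Verdict: Not invertible.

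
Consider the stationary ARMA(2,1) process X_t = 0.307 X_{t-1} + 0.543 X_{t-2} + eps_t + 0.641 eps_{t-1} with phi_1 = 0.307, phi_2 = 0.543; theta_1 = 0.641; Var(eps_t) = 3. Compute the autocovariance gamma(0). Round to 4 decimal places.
\gamma(0) = 17.6162

Multiply the model equation by X_{t-k} and take expectations. With theta_0 = psi_0 = 1 and psi_j the MA(infinity) weights, this gives
  gamma(k) - sum_i phi_i gamma(k-i) = c_k,
  c_k = sigma^2 * sum_{j=k..q} theta_j psi_{j-k}   (c_k = 0 for k > q),
using gamma(-m) = gamma(m).
psi-weights needed (psi_j = theta_j + sum_i phi_i psi_{j-i}):
  psi_1 = theta_1 + phi_1 = 0.641 + (0.307) = 0.948
Right-hand sides:
  c_0 = sigma^2 (1 + theta_1 psi_1) = 3 * (1 + (0.641)(0.948)) = 3 * 1.607668 = 4.823004
  c_1 = sigma^2 theta_1 = 3 * (0.641) = 1.923
  c_2 = 0
Equations for k = 0, 1, 2 (AR order 2, c_2 = 0):
  (E0) gamma(0) = phi_1 gamma(1) + phi_2 gamma(2) + c_0
  (E1) gamma(1) = phi_1 gamma(0) + phi_2 gamma(1) + c_1
  (E2) gamma(2) = phi_1 gamma(1) + phi_2 gamma(0)
From (E1): gamma(1) = A gamma(0) + B with
  A = phi_1 / (1 - phi_2) = 0.307 / 0.457 = 0.671772,   B = c_1 / (1 - phi_2) = 1.923 / 0.457 = 4.207877.
Insert (E2) into (E0): gamma(0) (1 - phi_2^2) = phi_1 (1 + phi_2) gamma(1) + c_0.
  phi_1 (1 + phi_2) = (0.307)(1.543) = 0.473701,   1 - phi_2^2 = 0.705151.
Replace gamma(1) by A gamma(0) + B and collect gamma(0):
  gamma(0) [0.705151 - (0.473701)(0.671772)] = (0.473701)(4.207877) + 4.823004
  gamma(0) * 0.386932 = 6.81628
  gamma(0) = 6.81628 / 0.386932 = 17.616234.
Therefore gamma(0) = 17.6162 (to 4 decimal places).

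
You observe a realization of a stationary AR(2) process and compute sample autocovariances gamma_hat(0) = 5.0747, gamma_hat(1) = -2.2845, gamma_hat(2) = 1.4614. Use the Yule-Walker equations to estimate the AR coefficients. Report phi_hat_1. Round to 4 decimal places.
\hat\phi_{1} = -0.4020

The Yule-Walker equations for an AR(p) process read, in matrix form,
  Gamma_p phi = r_p,   with   (Gamma_p)_{ij} = gamma(|i - j|),
                       (r_p)_i = gamma(i),   i,j = 1..p.
Substitute the sample gammas (Toeplitz matrix and right-hand side of size 2):
  Gamma_p = [[5.0747, -2.2845], [-2.2845, 5.0747]]
  r_p     = [-2.2845, 1.4614]
Written out:
  5.0747 phi_1 - 2.2845 phi_2 = -2.2845
  -2.2845 phi_1 + 5.0747 phi_2 = 1.4614
Solve by Cramer's rule:
  det = gamma(0)^2 - gamma(1)^2 = (5.0747)^2 - (-2.2845)^2 = 25.75258009 - 5.21894025 = 20.53363984
  phi_hat_1 = [gamma(1) gamma(0) - gamma(1) gamma(2)] / det = [(-2.2845)(5.0747) - (-2.2845)(1.4614)] / 20.53363984 = -8.25458385 / 20.53363984 = -0.402
  phi_hat_2 = [gamma(0) gamma(2) - gamma(1)^2] / det = [(5.0747)(1.4614) - (-2.2845)^2] / 20.53363984 = 2.19722633 / 20.53363984 = 0.107
So phi_hat = [-0.4020, 0.1070].
Therefore phi_hat_1 = -0.4020.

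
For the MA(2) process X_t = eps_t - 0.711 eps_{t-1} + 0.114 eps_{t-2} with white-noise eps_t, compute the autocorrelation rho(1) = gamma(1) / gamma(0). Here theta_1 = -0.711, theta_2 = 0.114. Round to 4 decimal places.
\rho(1) = -0.5216

For an MA(q) process with theta_0 = 1, the autocovariance is
  gamma(k) = sigma^2 * sum_{i=0..q-k} theta_i * theta_{i+k},
and rho(k) = gamma(k) / gamma(0). Sigma^2 cancels.
  numerator   = (1)*(-0.711) + (-0.711)*(0.114) = -0.792054.
  denominator = (1)^2 + (-0.711)^2 + (0.114)^2 = 1.518517.
  rho(1) = -0.792054 / 1.518517 = -0.5216.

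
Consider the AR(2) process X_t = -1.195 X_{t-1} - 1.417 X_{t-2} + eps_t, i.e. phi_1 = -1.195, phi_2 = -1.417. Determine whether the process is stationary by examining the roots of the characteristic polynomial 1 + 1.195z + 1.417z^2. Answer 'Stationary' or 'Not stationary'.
\text{Not stationary}

The AR(p) characteristic polynomial is P(z) = 1 + 1.195z + 1.417z^2.
Stationarity requires all roots to lie outside the unit circle, i.e. |z| > 1 for every root.
Set 1 + (1.195) z + (1.417) z^2 = 0, i.e. a z^2 + b z + c = 0 with a = 1.417, b = 1.195, c = 1.
Discriminant D = b^2 - 4ac = (1.195)^2 - 4*(1.417)*1 = 1.428025 - (5.668) = -4.239975.
D < 0, so the roots are the complex-conjugate pair z = (-b +/- i sqrt(-D)) / (2a) = -0.4217 +/- 0.7266i.
For a conjugate pair |z|^2 = z * conj(z) = (product of roots) = c/a = 1/(1.417) = 0.705716, so |z| = sqrt(0.705716) = 0.8401 for both roots.
Moduli of all roots: 0.8401, 0.8401.
All moduli strictly greater than 1? No.
Verdict: Not stationary.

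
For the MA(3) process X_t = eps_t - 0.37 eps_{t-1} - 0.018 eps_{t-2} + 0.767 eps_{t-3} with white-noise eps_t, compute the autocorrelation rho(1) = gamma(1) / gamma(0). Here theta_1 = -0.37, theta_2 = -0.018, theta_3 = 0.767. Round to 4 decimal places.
\rho(1) = -0.2186

For an MA(q) process with theta_0 = 1, the autocovariance is
  gamma(k) = sigma^2 * sum_{i=0..q-k} theta_i * theta_{i+k},
and rho(k) = gamma(k) / gamma(0). Sigma^2 cancels.
  numerator   = (1)*(-0.37) + (-0.37)*(-0.018) + (-0.018)*(0.767) = -0.377146.
  denominator = (1)^2 + (-0.37)^2 + (-0.018)^2 + (0.767)^2 = 1.725513.
  rho(1) = -0.377146 / 1.725513 = -0.2186.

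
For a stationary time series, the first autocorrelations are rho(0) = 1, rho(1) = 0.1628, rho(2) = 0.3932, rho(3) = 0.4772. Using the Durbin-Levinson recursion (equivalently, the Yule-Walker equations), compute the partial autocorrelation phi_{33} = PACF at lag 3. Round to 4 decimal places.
\phi_{33} = 0.4501

The PACF at lag k is phi_{kk}, the last component of the solution
to the Yule-Walker system G_k phi = r_k where
  (G_k)_{ij} = rho(|i - j|), (r_k)_i = rho(i), i,j = 1..k.
Equivalently, Durbin-Levinson gives phi_{kk} iteratively:
  phi_{11} = rho(1)
  phi_{kk} = [rho(k) - sum_{j=1..k-1} phi_{k-1,j} rho(k-j)]
            / [1 - sum_{j=1..k-1} phi_{k-1,j} rho(j)],
  phi_{k,j} = phi_{k-1,j} - phi_{kk} phi_{k-1,k-j},  j = 1..k-1.
Step k = 1:
  phi_11 = rho(1) = 0.1628.
Step k = 2:
  phi_22 = [rho(2) - phi_11 rho(1)] / [1 - phi_11 rho(1)] = [0.3932 - (0.1628)(0.1628)] / [1 - (0.1628)(0.1628)]
         = 0.36669616 / 0.97349616 = 0.37668.
  Update: phi_21 = phi_11 - phi_22 phi_11 = 0.1628 - (0.37668)(0.1628) = 0.101477.
Step k = 3:
  phi_33 = [rho(3) - phi_21 rho(2) - phi_22 rho(1)] / [1 - phi_21 rho(1) - phi_22 rho(2)]
    numerator   = 0.4772 - (0.101477)(0.3932) - (0.37668)(0.1628) = 0.37597598
    denominator = 1 - (0.101477)(0.1628) - (0.37668)(0.3932) = 0.83536919
  phi_33 = 0.37597598 / 0.83536919 = 0.4501.
Therefore phi_{33} = 0.4501.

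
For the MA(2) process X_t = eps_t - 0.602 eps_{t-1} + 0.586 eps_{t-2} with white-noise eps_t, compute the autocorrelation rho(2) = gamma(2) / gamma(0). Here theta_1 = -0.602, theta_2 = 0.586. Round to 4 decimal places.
\rho(2) = 0.3435

For an MA(q) process with theta_0 = 1, the autocovariance is
  gamma(k) = sigma^2 * sum_{i=0..q-k} theta_i * theta_{i+k},
and rho(k) = gamma(k) / gamma(0). Sigma^2 cancels.
  numerator   = (1)*(0.586) = 0.586.
  denominator = (1)^2 + (-0.602)^2 + (0.586)^2 = 1.7058.
  rho(2) = 0.586 / 1.7058 = 0.3435.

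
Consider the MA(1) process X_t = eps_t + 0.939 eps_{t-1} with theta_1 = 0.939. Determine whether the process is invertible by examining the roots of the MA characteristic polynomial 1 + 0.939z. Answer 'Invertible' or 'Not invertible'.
\text{Invertible}

The MA(q) characteristic polynomial is P(z) = 1 + 0.939z.
Invertibility requires all roots to lie outside the unit circle, i.e. |z| > 1 for every root.
This is linear in z: 1 + (0.939) z = 0  =>  z = -1/(0.939) = -1.064963,  |z| = 1.064963.
Moduli of all roots: 1.0650.
All moduli strictly greater than 1? Yes.
Verdict: Invertible.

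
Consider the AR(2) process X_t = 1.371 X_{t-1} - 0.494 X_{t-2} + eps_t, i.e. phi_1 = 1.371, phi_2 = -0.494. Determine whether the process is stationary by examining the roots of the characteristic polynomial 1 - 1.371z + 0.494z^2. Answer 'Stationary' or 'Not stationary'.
\text{Stationary}

The AR(p) characteristic polynomial is P(z) = 1 - 1.371z + 0.494z^2.
Stationarity requires all roots to lie outside the unit circle, i.e. |z| > 1 for every root.
Set 1 + (-1.371) z + (0.494) z^2 = 0, i.e. a z^2 + b z + c = 0 with a = 0.494, b = -1.371, c = 1.
Discriminant D = b^2 - 4ac = (-1.371)^2 - 4*(0.494)*1 = 1.879641 - (1.976) = -0.096359.
D < 0, so the roots are the complex-conjugate pair z = (-b +/- i sqrt(-D)) / (2a) = 1.3877 +/- 0.3142i.
For a conjugate pair |z|^2 = z * conj(z) = (product of roots) = c/a = 1/(0.494) = 2.024291, so |z| = sqrt(2.024291) = 1.4228 for both roots.
Moduli of all roots: 1.4228, 1.4228.
All moduli strictly greater than 1? Yes.
Verdict: Stationary.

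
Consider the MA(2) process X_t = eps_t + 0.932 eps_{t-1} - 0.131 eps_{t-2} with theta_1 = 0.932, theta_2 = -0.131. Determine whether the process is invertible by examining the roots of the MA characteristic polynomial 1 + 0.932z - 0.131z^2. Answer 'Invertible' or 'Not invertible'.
\text{Not invertible}

The MA(q) characteristic polynomial is P(z) = 1 + 0.932z - 0.131z^2.
Invertibility requires all roots to lie outside the unit circle, i.e. |z| > 1 for every root.
Set 1 + (0.932) z + (-0.131) z^2 = 0, i.e. a z^2 + b z + c = 0 with a = -0.131, b = 0.932, c = 1.
Discriminant D = b^2 - 4ac = (0.932)^2 - 4*(-0.131)*1 = 0.868624 - (-0.524) = 1.392624.
D >= 0, so the roots are real: z = (-b +/- sqrt(D)) / (2a) = (-0.932 +/- 1.180095) / (-0.262).
  z_1 = (-0.932 + 1.180095) / (-0.262) = -0.9469,   |z_1| = 0.9469.
  z_2 = (-0.932 - 1.180095) / (-0.262) = 8.0614,   |z_2| = 8.0614.
Moduli of all roots: 0.9469, 8.0614.
All moduli strictly greater than 1? No.
Verdict: Not invertible.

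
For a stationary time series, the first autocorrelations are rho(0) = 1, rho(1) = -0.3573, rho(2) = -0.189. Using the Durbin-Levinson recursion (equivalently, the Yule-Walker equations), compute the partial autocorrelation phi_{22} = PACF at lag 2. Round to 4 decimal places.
\phi_{22} = -0.3630

The PACF at lag k is phi_{kk}, the last component of the solution
to the Yule-Walker system G_k phi = r_k where
  (G_k)_{ij} = rho(|i - j|), (r_k)_i = rho(i), i,j = 1..k.
Equivalently, Durbin-Levinson gives phi_{kk} iteratively:
  phi_{11} = rho(1)
  phi_{kk} = [rho(k) - sum_{j=1..k-1} phi_{k-1,j} rho(k-j)]
            / [1 - sum_{j=1..k-1} phi_{k-1,j} rho(j)],
  phi_{k,j} = phi_{k-1,j} - phi_{kk} phi_{k-1,k-j},  j = 1..k-1.
Step k = 1:
  phi_11 = rho(1) = -0.3573.
Step k = 2:
  phi_22 = [rho(2) - phi_11 rho(1)] / [1 - phi_11 rho(1)] = [-0.189 - (-0.3573)(-0.3573)] / [1 - (-0.3573)(-0.3573)]
         = -0.31666329 / 0.87233671 = -0.363.
Therefore phi_{22} = -0.3630.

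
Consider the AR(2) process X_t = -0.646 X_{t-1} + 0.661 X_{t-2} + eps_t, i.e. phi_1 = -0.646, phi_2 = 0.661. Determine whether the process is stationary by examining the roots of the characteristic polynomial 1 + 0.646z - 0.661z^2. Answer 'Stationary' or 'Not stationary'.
\text{Not stationary}

The AR(p) characteristic polynomial is P(z) = 1 + 0.646z - 0.661z^2.
Stationarity requires all roots to lie outside the unit circle, i.e. |z| > 1 for every root.
Set 1 + (0.646) z + (-0.661) z^2 = 0, i.e. a z^2 + b z + c = 0 with a = -0.661, b = 0.646, c = 1.
Discriminant D = b^2 - 4ac = (0.646)^2 - 4*(-0.661)*1 = 0.417316 - (-2.644) = 3.061316.
D >= 0, so the roots are real: z = (-b +/- sqrt(D)) / (2a) = (-0.646 +/- 1.749662) / (-1.322).
  z_1 = (-0.646 + 1.749662) / (-1.322) = -0.8348,   |z_1| = 0.8348.
  z_2 = (-0.646 - 1.749662) / (-1.322) = 1.8121,   |z_2| = 1.8121.
Moduli of all roots: 0.8348, 1.8121.
All moduli strictly greater than 1? No.
Verdict: Not stationary.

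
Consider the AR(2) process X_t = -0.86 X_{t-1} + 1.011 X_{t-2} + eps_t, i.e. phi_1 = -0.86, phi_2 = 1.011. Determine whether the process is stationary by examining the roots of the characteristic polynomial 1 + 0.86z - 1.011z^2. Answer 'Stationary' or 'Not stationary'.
\text{Not stationary}

The AR(p) characteristic polynomial is P(z) = 1 + 0.86z - 1.011z^2.
Stationarity requires all roots to lie outside the unit circle, i.e. |z| > 1 for every root.
Set 1 + (0.86) z + (-1.011) z^2 = 0, i.e. a z^2 + b z + c = 0 with a = -1.011, b = 0.86, c = 1.
Discriminant D = b^2 - 4ac = (0.86)^2 - 4*(-1.011)*1 = 0.7396 - (-4.044) = 4.7836.
D >= 0, so the roots are real: z = (-b +/- sqrt(D)) / (2a) = (-0.86 +/- 2.187144) / (-2.022).
  z_1 = (-0.86 + 2.187144) / (-2.022) = -0.6564,   |z_1| = 0.6564.
  z_2 = (-0.86 - 2.187144) / (-2.022) = 1.507,   |z_2| = 1.507.
Moduli of all roots: 0.6564, 1.5070.
All moduli strictly greater than 1? No.
Verdict: Not stationary.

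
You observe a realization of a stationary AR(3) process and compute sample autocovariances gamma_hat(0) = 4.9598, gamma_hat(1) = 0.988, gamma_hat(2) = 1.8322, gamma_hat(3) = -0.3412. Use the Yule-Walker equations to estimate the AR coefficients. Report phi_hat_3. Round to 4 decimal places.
\hat\phi_{3} = -0.2190

The Yule-Walker equations for an AR(p) process read, in matrix form,
  Gamma_p phi = r_p,   with   (Gamma_p)_{ij} = gamma(|i - j|),
                       (r_p)_i = gamma(i),   i,j = 1..p.
Substitute the sample gammas (Toeplitz matrix and right-hand side of size 3):
  Gamma_p = [[4.9598, 0.988, 1.8322], [0.988, 4.9598, 0.988], [1.8322, 0.988, 4.9598]]
  r_p     = [0.988, 1.8322, -0.3412]
Written out (R1..R3):
  (R1) 4.9598 phi_1 + 0.988 phi_2 + 1.8322 phi_3 = 0.988
  (R2) 0.988 phi_1 + 4.9598 phi_2 + 0.988 phi_3 = 1.8322
  (R3) 1.8322 phi_1 + 0.988 phi_2 + 4.9598 phi_3 = -0.3412
Gaussian elimination:
  R2 <- R2 - (0.988/4.9598) R1 = R2 - (0.199202) R1:  4.762989 phi_2 + 0.623023 phi_3 = 1.635389
  R3 <- R3 - (1.8322/4.9598) R1 = R3 - (0.36941) R1:  0.623023 phi_2 + 4.282967 phi_3 = -0.706177
  R3 <- R3 - (0.623023/4.762989) R2 = R3 - (0.130805) R2:  4.201472 phi_3 = -0.920094
Back-substitution:
  phi_hat_3 = -0.920094 / 4.201472 = -0.218993
  phi_hat_2 = (1.635389 - (0.623023)(-0.218993)) / 4.762989 = 0.371999
  phi_hat_1 = (0.988 - (0.988)(0.371999) - (1.8322)(-0.218993)) / 4.9598 = 0.205997
So phi_hat = [0.2060, 0.3720, -0.2190].
Therefore phi_hat_3 = -0.2190.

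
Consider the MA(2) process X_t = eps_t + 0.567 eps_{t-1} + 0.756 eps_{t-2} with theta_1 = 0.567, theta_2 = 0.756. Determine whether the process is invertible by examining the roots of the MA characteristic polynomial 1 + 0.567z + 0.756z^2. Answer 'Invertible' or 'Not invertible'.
\text{Invertible}

The MA(q) characteristic polynomial is P(z) = 1 + 0.567z + 0.756z^2.
Invertibility requires all roots to lie outside the unit circle, i.e. |z| > 1 for every root.
Set 1 + (0.567) z + (0.756) z^2 = 0, i.e. a z^2 + b z + c = 0 with a = 0.756, b = 0.567, c = 1.
Discriminant D = b^2 - 4ac = (0.567)^2 - 4*(0.756)*1 = 0.321489 - (3.024) = -2.702511.
D < 0, so the roots are the complex-conjugate pair z = (-b +/- i sqrt(-D)) / (2a) = -0.375 +/- 1.0873i.
For a conjugate pair |z|^2 = z * conj(z) = (product of roots) = c/a = 1/(0.756) = 1.322751, so |z| = sqrt(1.322751) = 1.1501 for both roots.
Moduli of all roots: 1.1501, 1.1501.
All moduli strictly greater than 1? Yes.
Verdict: Invertible.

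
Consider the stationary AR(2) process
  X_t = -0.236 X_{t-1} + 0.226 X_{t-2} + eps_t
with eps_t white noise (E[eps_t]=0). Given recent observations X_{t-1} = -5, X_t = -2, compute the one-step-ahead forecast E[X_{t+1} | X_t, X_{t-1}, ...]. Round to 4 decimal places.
E[X_{t+1} \mid \mathcal F_t] = -0.6580

For an AR(p) model X_t = c + sum_i phi_i X_{t-i} + eps_t, the
one-step-ahead conditional mean is
  E[X_{t+1} | X_t, ...] = c + sum_i phi_i X_{t+1-i}.
Substitute known values:
  E[X_{t+1} | ...] = (-0.236) * (-2) + (0.226) * (-5)
                   = -0.6580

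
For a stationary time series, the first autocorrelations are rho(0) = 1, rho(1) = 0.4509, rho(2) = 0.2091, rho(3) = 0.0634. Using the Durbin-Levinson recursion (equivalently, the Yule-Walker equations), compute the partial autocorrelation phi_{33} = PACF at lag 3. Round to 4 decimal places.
\phi_{33} = -0.0420

The PACF at lag k is phi_{kk}, the last component of the solution
to the Yule-Walker system G_k phi = r_k where
  (G_k)_{ij} = rho(|i - j|), (r_k)_i = rho(i), i,j = 1..k.
Equivalently, Durbin-Levinson gives phi_{kk} iteratively:
  phi_{11} = rho(1)
  phi_{kk} = [rho(k) - sum_{j=1..k-1} phi_{k-1,j} rho(k-j)]
            / [1 - sum_{j=1..k-1} phi_{k-1,j} rho(j)],
  phi_{k,j} = phi_{k-1,j} - phi_{kk} phi_{k-1,k-j},  j = 1..k-1.
Step k = 1:
  phi_11 = rho(1) = 0.4509.
Step k = 2:
  phi_22 = [rho(2) - phi_11 rho(1)] / [1 - phi_11 rho(1)] = [0.2091 - (0.4509)(0.4509)] / [1 - (0.4509)(0.4509)]
         = 0.00578919 / 0.79668919 = 0.007267.
  Update: phi_21 = phi_11 - phi_22 phi_11 = 0.4509 - (0.007267)(0.4509) = 0.447624.
Step k = 3:
  phi_33 = [rho(3) - phi_21 rho(2) - phi_22 rho(1)] / [1 - phi_21 rho(1) - phi_22 rho(2)]
    numerator   = 0.0634 - (0.447624)(0.2091) - (0.007267)(0.4509) = -0.03347457
    denominator = 1 - (0.447624)(0.4509) - (0.007267)(0.2091) = 0.79664712
  phi_33 = -0.03347457 / 0.79664712 = -0.042.
Therefore phi_{33} = -0.0420.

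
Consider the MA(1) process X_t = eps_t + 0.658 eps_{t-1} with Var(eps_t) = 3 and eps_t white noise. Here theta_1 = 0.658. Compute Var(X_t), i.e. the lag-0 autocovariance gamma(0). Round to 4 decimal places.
\gamma(0) = 4.2989

For an MA(q) process X_t = eps_t + sum_i theta_i eps_{t-i} with
Var(eps_t) = sigma^2, the variance is
  gamma(0) = sigma^2 * (1 + sum_i theta_i^2).
  sum_i theta_i^2 = (0.658)^2 = 0.432964.
  gamma(0) = 3 * (1 + 0.432964) = 3 * 1.432964 = 4.298892, which rounds to 4.2989.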